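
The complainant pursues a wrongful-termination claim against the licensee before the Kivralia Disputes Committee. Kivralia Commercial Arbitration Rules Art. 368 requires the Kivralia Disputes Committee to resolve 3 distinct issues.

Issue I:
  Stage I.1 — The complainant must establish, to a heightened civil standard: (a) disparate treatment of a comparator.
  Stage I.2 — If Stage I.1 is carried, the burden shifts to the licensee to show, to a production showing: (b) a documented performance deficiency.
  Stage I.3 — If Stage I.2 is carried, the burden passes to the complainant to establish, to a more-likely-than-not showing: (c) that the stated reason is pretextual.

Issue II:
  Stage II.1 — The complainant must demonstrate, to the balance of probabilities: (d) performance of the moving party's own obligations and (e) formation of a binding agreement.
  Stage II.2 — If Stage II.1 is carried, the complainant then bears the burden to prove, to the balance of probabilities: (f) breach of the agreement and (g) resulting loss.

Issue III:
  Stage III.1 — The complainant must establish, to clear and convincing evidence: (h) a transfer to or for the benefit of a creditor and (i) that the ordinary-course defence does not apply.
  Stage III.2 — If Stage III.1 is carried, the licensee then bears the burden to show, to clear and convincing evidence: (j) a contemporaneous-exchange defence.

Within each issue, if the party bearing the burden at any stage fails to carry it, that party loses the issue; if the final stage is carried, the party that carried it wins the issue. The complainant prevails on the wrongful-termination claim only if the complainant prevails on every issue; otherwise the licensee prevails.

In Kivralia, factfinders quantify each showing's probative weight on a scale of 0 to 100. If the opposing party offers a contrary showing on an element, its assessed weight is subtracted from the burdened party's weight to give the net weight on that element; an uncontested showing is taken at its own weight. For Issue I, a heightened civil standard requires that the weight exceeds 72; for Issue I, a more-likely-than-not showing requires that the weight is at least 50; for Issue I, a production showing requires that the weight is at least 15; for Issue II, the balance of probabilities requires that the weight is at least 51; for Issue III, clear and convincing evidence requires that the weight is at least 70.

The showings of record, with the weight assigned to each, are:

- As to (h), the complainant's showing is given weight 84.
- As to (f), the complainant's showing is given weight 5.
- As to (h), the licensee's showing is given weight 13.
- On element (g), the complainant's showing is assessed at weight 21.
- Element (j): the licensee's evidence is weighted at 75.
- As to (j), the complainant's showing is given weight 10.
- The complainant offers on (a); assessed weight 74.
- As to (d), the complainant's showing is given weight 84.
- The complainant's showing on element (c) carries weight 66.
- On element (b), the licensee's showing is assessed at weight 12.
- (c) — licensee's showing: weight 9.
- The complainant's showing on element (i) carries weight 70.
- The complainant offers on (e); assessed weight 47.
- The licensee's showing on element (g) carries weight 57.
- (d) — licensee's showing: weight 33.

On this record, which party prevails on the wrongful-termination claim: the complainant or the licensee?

— Issue I —
At Stage I.1 the complainant must meet a heightened civil standard (weight exceeds 72): on (a) the weight is 74, which does exceed 72, so (a) meets the standard.
  The complainant carries Stage I.1; the licensee now bears the burden.
At Stage I.2 the licensee must meet a production showing (weight is at least 15): on (b) the weight is 12, which does not reach 15, so (b) does not meet the standard.
  Not every element is met, so the licensee fails to carry Stage I.2.
So the complainant prevails on this issue.
— Issue II —
Stage II.1 — burden on complainant; standard: the balance of probabilities (weight is at least 51).
    (d): 84 − 33 = 51 ≥ 51 [met]
    (e): 47 < 51 [not met]
  Stage II.1 not carried; the complainant fails its burden.
The analysis ends at Stage II.1; the licensee prevails on this issue.
— Issue III —
At Stage III.1 the complainant must meet clear and convincing evidence (weight is at least 70): on (h) the weight is 84 less the opposing 13 gives net 71, which does reach 70, so (h) meets the standard; on (i) the weight is 70, which does reach 70, so (i) meets the standard.
  Stage III.1 is satisfied; the onus moves to the licensee.
At Stage III.2 the licensee must meet clear and convincing evidence (weight is at least 70): on (j) the weight is 75 less the opposing 10 gives net 65, which does not reach 70, so (j) does not meet the standard.
  Not every element is met, so the licensee fails to carry Stage III.2.
The analysis ends at Stage III.2; the complainant prevails on this issue.
Per-issue: Issue I → complainant; Issue II → licensee; Issue III → complainant. The complainant must prevail on every issue; overall, the licensee prevails.

licensee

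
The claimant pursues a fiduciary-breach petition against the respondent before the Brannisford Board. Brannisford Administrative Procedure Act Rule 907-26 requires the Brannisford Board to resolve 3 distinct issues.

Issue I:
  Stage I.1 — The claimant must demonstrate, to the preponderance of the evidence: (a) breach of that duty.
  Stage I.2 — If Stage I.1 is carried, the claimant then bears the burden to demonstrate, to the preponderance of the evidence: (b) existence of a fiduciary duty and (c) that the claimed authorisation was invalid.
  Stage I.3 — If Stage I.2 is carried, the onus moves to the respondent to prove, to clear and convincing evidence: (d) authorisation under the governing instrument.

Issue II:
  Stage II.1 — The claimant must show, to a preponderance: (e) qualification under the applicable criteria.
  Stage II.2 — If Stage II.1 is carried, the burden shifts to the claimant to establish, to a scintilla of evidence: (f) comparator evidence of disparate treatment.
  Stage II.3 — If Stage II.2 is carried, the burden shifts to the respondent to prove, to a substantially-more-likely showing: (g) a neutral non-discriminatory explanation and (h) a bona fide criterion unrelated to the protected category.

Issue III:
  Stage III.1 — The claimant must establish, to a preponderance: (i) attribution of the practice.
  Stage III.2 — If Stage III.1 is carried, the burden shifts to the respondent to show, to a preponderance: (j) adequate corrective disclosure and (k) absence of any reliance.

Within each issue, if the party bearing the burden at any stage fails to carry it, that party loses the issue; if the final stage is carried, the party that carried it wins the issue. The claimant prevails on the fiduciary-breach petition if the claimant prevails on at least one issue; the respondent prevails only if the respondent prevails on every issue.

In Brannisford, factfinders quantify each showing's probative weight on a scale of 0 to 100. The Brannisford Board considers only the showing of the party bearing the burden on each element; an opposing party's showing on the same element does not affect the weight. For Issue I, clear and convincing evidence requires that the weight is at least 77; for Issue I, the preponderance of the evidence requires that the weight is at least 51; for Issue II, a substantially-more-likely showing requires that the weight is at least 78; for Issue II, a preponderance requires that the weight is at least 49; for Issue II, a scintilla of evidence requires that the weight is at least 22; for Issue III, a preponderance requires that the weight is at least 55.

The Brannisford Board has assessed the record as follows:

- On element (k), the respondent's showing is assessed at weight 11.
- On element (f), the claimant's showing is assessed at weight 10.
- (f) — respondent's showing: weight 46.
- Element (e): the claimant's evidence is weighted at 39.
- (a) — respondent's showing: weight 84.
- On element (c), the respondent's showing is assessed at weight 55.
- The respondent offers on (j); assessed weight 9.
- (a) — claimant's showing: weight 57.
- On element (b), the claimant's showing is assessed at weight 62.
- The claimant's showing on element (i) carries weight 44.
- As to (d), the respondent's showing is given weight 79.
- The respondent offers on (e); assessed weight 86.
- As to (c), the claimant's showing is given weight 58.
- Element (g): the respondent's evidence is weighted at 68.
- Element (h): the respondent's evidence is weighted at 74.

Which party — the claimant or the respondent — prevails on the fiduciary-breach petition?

— Issue I —
Stage I.1 (claimant, the preponderance of the evidence, weight is at least 51): (a) 57 (respondent's 84 disregarded) ≥ 51 — meets.
  Stage I.1 is satisfied; the claimant continues to bear the burden.
Stage I.2 (claimant, the preponderance of the evidence, weight is at least 51): (b) 62 ≥ 51 — meets; (c) 58 (respondent's 55 disregarded) ≥ 51 — meets.
  Stage I.2 is satisfied; the onus moves to the respondent.
Stage I.3 (respondent, clear and convincing evidence, weight is at least 77): (d) 79 ≥ 77 — meets.
  The respondent carries the last stage.
Every stage carried; the respondent prevails on this issue.
— Issue II —
Stage II.1 (claimant, a preponderance, weight is at least 49): (e) 39 (respondent's 86 disregarded) < 49 — fails.
  The claimant does not carry Stage II.1.
The respondent prevails on this issue.
— Issue III —
At Stage III.1 the claimant must meet a preponderance (weight is at least 55): on (i) the weight is 44, which does not reach 55, so (i) does not meet the standard.
  Stage III.1 not carried; the claimant fails its burden.
The analysis ends at Stage III.1; the respondent prevails on this issue.
Per-issue: Issue I → respondent; Issue II → respondent; Issue III → respondent. The claimant must prevail on at least one issue; overall, the respondent prevails.

respondent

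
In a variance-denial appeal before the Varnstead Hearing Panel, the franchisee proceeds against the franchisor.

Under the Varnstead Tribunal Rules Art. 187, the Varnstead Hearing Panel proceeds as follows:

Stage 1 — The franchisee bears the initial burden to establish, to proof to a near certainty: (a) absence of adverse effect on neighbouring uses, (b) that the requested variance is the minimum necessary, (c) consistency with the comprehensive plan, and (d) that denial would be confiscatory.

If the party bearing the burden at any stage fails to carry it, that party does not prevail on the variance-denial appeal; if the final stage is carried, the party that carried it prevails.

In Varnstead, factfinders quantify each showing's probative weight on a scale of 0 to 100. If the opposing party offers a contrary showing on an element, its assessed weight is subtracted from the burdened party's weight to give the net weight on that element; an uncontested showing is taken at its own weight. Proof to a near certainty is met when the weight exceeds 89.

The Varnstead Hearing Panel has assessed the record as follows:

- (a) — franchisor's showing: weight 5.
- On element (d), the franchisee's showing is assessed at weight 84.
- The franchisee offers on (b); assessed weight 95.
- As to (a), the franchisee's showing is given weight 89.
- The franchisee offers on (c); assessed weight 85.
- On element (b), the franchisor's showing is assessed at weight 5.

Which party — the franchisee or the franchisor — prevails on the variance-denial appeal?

Stage 1 (franchisee, proof to a near certainty, weight exceeds 89): (a) net 89−5=84 ≤ 89 — fails; (b) net 95−5=90 > 89 — meets; (c) 85 ≤ 89 — fails; (d) 84 ≤ 89 — fails.
  Not every element is met, so the franchisee fails to carry Stage 1.
The analysis ends at Stage 1; the franchisor prevails.

franchisor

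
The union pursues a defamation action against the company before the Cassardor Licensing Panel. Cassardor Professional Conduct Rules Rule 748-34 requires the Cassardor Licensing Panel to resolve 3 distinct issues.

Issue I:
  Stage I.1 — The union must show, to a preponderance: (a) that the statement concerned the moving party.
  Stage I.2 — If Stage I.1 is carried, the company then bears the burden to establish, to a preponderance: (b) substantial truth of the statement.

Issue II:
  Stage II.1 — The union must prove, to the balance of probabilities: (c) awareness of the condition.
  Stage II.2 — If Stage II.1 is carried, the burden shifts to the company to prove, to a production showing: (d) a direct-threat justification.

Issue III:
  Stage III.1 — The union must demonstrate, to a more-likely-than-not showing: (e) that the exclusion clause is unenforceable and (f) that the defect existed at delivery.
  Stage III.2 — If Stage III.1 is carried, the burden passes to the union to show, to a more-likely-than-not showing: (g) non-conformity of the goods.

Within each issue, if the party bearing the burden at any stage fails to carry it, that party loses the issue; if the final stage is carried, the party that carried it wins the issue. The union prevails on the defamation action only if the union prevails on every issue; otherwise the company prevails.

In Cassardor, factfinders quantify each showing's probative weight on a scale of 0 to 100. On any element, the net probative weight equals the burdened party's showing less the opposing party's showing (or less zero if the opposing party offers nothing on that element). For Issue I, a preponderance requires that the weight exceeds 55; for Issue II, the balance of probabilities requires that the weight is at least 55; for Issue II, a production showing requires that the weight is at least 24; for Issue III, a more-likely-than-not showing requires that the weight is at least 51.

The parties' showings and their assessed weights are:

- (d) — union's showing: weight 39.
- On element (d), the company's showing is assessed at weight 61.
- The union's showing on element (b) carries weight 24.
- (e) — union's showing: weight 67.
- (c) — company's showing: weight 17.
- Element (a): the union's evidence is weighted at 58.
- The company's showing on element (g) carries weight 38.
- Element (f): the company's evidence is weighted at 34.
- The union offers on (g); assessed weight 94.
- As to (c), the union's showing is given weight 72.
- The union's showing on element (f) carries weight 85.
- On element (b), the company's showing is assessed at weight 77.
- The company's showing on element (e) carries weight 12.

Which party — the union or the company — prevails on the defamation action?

union

— Issue I —
At Stage I.1 the union must meet a preponderance (weight exceeds 55): on (a) the weight is 58, > 55, so (a) meets the standard.
  All elements met. The burden passes to the company.
At Stage I.2 the company must meet a preponderance (weight exceeds 55): on (b) the weight is 77 less the opposing 24 gives net 53, ≤ 55, so (b) does not meet the standard.
  Not every element is met, so the company fails to carry Stage I.2.
The analysis ends at Stage I.2; the union prevails on this issue.
— Issue II —
Stage II.1 (union, the balance of probabilities, weight is at least 55): (c) net 72−17=55 ≥ 55 — meets.
  The union carries Stage II.1; the company now bears the burden.
Stage II.2 (company, a production showing, weight is at least 24): (d) net 61−39=22 < 24 — fails.
  The company does not carry Stage II.2.
So the union prevails on this issue.
— Issue III —
Stage III.1 (union, a more-likely-than-not showing, weight is at least 51): (e) net 67−12=55 ≥ 51 — meets; (f) net 85−34=51 ≥ 51 — meets.
  Stage III.1 is satisfied; the union continues to bear the burden.
Stage III.2 (union, a more-likely-than-not showing, weight is at least 51): (g) net 94−38=56 ≥ 51 — meets.
  All elements met at the final stage.
All stages carried — the union prevails on this issue.
Per-issue: Issue I → union; Issue II → union; Issue III → union. The union must prevail on every issue; overall, the union prevails.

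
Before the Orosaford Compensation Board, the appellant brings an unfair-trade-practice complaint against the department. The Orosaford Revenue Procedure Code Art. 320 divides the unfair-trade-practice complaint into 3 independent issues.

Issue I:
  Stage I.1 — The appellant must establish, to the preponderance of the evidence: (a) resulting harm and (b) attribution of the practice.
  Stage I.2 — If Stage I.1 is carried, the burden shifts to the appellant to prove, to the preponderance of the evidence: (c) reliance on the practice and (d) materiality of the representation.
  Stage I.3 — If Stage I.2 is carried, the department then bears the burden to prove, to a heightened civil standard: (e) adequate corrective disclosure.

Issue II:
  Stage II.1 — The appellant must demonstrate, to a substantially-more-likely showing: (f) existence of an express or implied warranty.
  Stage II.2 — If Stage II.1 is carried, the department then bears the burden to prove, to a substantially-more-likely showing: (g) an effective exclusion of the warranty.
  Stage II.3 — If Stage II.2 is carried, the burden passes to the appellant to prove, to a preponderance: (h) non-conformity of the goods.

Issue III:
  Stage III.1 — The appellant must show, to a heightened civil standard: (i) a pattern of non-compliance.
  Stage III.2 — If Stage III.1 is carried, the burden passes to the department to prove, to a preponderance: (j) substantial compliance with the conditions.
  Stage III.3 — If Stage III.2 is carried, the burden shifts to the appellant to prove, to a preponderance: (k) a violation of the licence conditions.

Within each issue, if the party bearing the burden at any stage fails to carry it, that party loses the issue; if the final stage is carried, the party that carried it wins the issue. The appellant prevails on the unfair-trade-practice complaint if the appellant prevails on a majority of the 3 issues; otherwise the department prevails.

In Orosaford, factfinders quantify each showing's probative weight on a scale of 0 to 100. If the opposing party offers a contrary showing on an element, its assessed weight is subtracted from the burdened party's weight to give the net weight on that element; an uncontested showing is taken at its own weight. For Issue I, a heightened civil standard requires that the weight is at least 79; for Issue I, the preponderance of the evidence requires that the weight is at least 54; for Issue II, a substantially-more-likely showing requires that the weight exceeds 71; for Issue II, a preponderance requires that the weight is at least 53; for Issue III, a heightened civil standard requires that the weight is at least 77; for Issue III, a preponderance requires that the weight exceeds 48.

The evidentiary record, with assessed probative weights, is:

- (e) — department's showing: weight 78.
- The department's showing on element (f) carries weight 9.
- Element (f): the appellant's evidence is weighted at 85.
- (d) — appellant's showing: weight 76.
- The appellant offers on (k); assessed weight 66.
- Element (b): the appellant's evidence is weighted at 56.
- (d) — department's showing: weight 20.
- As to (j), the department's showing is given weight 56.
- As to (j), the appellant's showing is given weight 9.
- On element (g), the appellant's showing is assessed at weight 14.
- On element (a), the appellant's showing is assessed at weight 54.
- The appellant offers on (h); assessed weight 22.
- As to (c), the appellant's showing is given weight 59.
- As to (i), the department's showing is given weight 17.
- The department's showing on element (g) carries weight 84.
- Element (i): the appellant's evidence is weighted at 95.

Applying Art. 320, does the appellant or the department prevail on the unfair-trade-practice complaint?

— Issue I —
At Stage I.1 the appellant must meet the preponderance of the evidence (weight is at least 54): on (a) the weight is 54, which does reach 54, so (a) meets the standard; on (b) the weight is 56, ≥ 54, so (b) meets the standard.
  Stage I.1 is satisfied; the appellant continues to bear the burden.
At Stage I.2 the appellant must meet the preponderance of the evidence (weight is at least 54): on (c) the weight is 59, ≥ 54, so (c) meets the standard; on (d) the weight is 76 less the opposing 20 gives net 56, which does reach 54, so (d) meets the standard.
  Stage I.2 carried; the burden shifts to the department.
At Stage I.3 the department must meet a heightened civil standard (weight is at least 79): on (e) the weight is 78, which does not reach 79, so (e) does not meet the standard.
  Not every element is met, so the department fails to carry Stage I.3.
The appellant prevails on this issue.
— Issue II —
At Stage II.1 the appellant must meet a substantially-more-likely showing (weight exceeds 71): on (f) the weight is 85 less the opposing 9 gives net 76, which does exceed 71, so (f) meets the standard.
  The appellant carries Stage II.1; the department now bears the burden.
At Stage II.2 the department must meet a substantially-more-likely showing (weight exceeds 71): on (g) the weight is 84 less the opposing 14 gives net 70, ≤ 71, so (g) does not meet the standard.
  Stage II.2 not carried; the department fails its burden.
So the appellant prevails on this issue.
— Issue III —
Stage III.1 — burden on appellant; standard: a heightened civil standard (weight is at least 77).
    (i): 95 − 17 = 78 ≥ 77 [met]
  All elements met. The burden passes to the department.
Stage III.2 — burden on department; standard: a preponderance (weight exceeds 48).
    (j): 56 − 9 = 47 ≤ 48 [not met]
  Stage III.2 not carried; the department fails its burden.
So the appellant prevails on this issue.
Per-issue: Issue I → appellant; Issue II → appellant; Issue III → appellant. The appellant must prevail on a majority of issues; overall, the appellant prevails.

appellant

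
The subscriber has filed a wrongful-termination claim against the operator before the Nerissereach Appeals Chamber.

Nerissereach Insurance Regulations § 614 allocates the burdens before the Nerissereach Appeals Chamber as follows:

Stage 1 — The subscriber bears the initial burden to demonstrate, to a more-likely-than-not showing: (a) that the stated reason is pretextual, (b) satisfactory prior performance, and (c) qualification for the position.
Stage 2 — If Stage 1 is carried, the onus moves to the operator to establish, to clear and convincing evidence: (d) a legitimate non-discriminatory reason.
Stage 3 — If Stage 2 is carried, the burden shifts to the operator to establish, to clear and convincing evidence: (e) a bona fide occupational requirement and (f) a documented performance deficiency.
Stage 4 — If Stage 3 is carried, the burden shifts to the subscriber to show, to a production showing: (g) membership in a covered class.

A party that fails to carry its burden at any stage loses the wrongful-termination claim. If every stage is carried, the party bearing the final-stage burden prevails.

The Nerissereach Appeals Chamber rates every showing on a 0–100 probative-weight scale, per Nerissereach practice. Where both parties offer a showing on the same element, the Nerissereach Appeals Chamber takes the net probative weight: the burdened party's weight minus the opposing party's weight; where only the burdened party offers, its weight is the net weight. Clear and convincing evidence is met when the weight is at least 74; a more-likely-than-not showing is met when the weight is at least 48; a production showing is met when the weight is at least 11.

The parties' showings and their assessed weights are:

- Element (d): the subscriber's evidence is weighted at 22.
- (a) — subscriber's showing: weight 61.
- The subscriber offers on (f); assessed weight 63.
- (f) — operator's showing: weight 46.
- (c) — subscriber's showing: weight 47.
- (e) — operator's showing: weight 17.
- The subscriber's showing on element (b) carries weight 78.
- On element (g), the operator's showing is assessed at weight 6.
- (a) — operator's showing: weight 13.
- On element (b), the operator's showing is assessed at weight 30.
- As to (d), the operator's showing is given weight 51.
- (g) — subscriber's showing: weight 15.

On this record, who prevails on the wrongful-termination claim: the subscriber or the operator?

Stage 1 (subscriber, a more-likely-than-not showing, weight is at least 48): (a) net 61−13=48 ≥ 48 — meets; (b) net 78−30=48 ≥ 48 — meets; (c) 47 < 48 — fails.
  Stage 1 not carried; the subscriber fails its burden.
So the operator prevails.

operator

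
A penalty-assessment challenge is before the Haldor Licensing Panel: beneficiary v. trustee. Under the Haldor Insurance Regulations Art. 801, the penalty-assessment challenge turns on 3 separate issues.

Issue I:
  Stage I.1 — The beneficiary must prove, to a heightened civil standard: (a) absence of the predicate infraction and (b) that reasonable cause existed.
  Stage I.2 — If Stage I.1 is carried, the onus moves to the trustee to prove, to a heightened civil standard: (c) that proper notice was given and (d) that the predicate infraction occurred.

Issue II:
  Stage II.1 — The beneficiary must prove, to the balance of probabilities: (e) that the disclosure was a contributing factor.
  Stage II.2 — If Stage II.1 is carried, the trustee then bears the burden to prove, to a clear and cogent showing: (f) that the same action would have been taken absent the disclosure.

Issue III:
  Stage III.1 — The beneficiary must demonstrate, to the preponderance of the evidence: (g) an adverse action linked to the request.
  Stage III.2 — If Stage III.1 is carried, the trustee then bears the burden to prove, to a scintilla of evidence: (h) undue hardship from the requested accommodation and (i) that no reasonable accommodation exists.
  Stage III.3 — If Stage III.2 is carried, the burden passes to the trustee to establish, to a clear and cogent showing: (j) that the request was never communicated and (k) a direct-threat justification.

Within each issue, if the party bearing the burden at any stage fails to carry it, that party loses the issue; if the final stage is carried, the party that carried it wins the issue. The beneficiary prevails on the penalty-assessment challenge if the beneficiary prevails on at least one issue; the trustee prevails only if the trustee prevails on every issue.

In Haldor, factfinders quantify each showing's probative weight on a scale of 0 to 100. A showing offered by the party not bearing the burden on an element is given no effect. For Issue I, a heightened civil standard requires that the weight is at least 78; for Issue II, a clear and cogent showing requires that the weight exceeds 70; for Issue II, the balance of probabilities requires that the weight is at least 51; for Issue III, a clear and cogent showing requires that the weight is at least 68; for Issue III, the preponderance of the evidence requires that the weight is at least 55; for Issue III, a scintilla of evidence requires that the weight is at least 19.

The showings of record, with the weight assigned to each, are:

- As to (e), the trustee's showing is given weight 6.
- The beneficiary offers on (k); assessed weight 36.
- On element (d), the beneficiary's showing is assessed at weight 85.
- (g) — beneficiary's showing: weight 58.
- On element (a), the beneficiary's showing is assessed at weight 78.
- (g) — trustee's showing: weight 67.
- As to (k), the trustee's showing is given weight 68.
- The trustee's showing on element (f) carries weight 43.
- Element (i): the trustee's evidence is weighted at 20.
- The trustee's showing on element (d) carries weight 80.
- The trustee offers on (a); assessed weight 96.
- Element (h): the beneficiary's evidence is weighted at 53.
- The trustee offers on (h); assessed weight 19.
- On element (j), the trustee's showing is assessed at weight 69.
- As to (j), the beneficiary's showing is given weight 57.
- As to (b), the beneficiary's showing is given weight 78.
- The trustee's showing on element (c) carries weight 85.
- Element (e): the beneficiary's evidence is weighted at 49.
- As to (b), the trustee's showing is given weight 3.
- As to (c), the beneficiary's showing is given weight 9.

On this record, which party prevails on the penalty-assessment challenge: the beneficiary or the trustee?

trustee

— Issue I —
Stage I.1 — burden on beneficiary; standard: a heightened civil standard (weight is at least 78).
    (a): 78 (trustee's 96 disregarded) ≥ 78 [met]
    (b): 78 (trustee's 3 disregarded) ≥ 78 [met]
  Stage I.1 is satisfied; the onus moves to the trustee.
Stage I.2 — burden on trustee; standard: a heightened civil standard (weight is at least 78).
    (c): 85 (beneficiary's 9 disregarded) ≥ 78 [met]
    (d): 80 (beneficiary's 85 disregarded) ≥ 78 [met]
  All elements met at the final stage.
Every stage carried; the trustee prevails on this issue.
— Issue II —
Stage II.1 — burden on beneficiary; standard: the balance of probabilities (weight is at least 51).
    (e): 49 (trustee's 6 disregarded) < 51 [not met]
  The beneficiary does not carry Stage II.1.
The trustee prevails on this issue.
— Issue III —
Stage III.1 (beneficiary, the preponderance of the evidence, weight is at least 55): (g) 58 (trustee's 67 disregarded) ≥ 55 — meets.
  All elements met. The burden passes to the trustee.
Stage III.2 (trustee, a scintilla of evidence, weight is at least 19): (h) 19 (beneficiary's 53 disregarded) ≥ 19 — meets; (i) 20 ≥ 19 — meets.
  All elements met. The trustee retains the burden for Stage III.3.
Stage III.3 (trustee, a clear and cogent showing, weight is at least 68): (j) 69 (beneficiary's 57 disregarded) ≥ 68 — meets; (k) 68 (beneficiary's 36 disregarded) ≥ 68 — meets.
  The trustee carries the last stage.
All stages carried — the trustee prevails on this issue.
Per-issue: Issue I → trustee; Issue II → trustee; Issue III → trustee. The beneficiary must prevail on at least one issue; overall, the trustee prevails.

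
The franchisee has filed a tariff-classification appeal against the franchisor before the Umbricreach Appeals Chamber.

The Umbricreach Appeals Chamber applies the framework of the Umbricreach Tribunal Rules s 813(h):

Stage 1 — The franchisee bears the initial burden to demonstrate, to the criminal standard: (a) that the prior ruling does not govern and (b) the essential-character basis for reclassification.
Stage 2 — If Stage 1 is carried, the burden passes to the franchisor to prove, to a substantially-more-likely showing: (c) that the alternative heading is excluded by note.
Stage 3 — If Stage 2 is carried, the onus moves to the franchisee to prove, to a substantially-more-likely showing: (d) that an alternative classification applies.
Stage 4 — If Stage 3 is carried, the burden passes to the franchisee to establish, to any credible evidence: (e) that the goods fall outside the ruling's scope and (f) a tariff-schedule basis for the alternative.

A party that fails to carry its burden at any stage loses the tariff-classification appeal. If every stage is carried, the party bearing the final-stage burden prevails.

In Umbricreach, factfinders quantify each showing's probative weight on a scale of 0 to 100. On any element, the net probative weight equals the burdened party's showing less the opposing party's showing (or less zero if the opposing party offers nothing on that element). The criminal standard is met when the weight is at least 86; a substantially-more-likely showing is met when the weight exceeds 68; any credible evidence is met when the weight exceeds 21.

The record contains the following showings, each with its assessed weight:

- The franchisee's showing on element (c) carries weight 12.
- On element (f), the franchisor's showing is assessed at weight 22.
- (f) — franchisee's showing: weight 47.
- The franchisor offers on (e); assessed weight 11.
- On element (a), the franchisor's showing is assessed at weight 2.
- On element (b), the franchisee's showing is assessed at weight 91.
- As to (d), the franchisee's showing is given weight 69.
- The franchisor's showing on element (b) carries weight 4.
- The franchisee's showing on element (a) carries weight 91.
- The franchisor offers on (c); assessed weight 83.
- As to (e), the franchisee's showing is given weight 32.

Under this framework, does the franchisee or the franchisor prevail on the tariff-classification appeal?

franchisor

At Stage 1 the franchisee must meet the criminal standard (weight is at least 86): on (a) the weight is 91 less the opposing 2 gives net 89, ≥ 86, so (a) meets the standard; on (b) the weight is 91 less the opposing 4 gives net 87, which does reach 86, so (b) meets the standard.
  The franchisee carries Stage 1; the franchisor now bears the burden.
At Stage 2 the franchisor must meet a substantially-more-likely showing (weight exceeds 68): on (c) the weight is 83 less the opposing 12 gives net 71, > 68, so (c) meets the standard.
  Stage 2 carried; the burden shifts to the franchisee.
At Stage 3 the franchisee must meet a substantially-more-likely showing (weight exceeds 68): on (d) the weight is 69, > 68, so (d) meets the standard.
  Stage 3 carried; the burden remains with the franchisee.
At Stage 4 the franchisee must meet any credible evidence (weight exceeds 21): on (e) the weight is 32 less the opposing 11 gives net 21, ≤ 21, so (e) does not meet the standard; on (f) the weight is 47 less the opposing 22 gives net 25, > 21, so (f) meets the standard.
  Stage 4 not carried; the franchisee fails its burden.
The analysis ends at Stage 4; the franchisor prevails.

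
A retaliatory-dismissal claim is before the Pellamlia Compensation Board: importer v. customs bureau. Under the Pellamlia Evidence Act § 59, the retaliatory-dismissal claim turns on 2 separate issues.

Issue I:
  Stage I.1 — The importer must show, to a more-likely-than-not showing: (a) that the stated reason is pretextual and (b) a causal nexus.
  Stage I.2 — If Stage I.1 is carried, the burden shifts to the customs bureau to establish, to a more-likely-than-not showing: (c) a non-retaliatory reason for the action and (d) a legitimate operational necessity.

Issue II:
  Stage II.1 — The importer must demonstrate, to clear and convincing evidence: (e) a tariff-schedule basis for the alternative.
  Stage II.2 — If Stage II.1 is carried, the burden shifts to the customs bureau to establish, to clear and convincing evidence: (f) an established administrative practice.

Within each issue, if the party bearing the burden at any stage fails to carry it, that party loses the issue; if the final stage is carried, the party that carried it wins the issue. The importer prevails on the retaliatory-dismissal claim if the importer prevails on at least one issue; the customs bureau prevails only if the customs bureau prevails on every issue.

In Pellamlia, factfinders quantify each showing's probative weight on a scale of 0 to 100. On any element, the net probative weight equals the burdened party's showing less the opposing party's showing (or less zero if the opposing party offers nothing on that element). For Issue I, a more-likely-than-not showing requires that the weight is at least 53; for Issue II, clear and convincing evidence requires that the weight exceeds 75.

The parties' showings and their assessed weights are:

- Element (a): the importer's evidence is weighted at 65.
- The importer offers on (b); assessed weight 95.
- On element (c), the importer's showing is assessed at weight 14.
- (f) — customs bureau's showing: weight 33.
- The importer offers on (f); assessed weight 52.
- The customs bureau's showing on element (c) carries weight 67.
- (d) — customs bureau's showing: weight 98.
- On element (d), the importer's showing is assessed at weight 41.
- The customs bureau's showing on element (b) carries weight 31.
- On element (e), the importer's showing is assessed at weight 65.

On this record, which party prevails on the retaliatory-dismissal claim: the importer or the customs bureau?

customs bureau

— Issue I —
Stage I.1 (importer, a more-likely-than-not showing, weight is at least 53): (a) 65 ≥ 53 — meets; (b) net 95−31=64 ≥ 53 — meets.
  All elements met. The burden passes to the customs bureau.
Stage I.2 (customs bureau, a more-likely-than-not showing, weight is at least 53): (c) net 67−14=53 ≥ 53 — meets; (d) net 98−41=57 ≥ 53 — meets.
  All elements met at the final stage.
Every stage carried; the customs bureau prevails on this issue.
— Issue II —
Stage II.1 — burden on importer; standard: clear and convincing evidence (weight exceeds 75).
    (e): 65 ≤ 75 [not met]
  The importer does not carry Stage II.1.
The customs bureau prevails on this issue.
Per-issue: Issue I → customs bureau; Issue II → customs bureau. The importer must prevail on at least one issue; overall, the customs bureau prevails.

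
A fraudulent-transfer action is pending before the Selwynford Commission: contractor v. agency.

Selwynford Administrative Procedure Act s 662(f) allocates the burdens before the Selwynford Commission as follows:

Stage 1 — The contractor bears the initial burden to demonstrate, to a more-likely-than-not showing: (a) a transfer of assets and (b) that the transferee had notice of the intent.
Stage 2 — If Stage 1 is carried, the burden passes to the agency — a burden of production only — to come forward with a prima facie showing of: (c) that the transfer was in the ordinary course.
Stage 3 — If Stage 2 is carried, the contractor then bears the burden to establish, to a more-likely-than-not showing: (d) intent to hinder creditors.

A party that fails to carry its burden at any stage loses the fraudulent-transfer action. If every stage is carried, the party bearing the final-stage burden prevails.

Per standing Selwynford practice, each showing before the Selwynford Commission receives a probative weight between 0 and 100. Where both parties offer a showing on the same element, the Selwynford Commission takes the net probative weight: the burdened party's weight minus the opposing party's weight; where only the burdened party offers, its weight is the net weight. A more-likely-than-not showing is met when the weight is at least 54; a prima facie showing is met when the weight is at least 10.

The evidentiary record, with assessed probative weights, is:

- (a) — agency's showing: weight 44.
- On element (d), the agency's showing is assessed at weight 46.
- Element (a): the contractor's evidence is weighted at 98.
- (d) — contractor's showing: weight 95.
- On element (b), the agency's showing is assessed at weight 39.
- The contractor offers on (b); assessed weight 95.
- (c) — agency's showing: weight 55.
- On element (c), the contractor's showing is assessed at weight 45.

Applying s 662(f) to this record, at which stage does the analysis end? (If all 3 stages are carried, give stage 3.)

At Stage 1 the contractor must meet a more-likely-than-not showing (weight is at least 54): on (a) the weight is 98 less the opposing 44 gives net 54, ≥ 54, so (a) meets the standard; on (b) the weight is 95 less the opposing 39 gives net 56, ≥ 54, so (b) meets the standard.
  Stage 1 is satisfied; the onus moves to the agency.
At Stage 2 the agency must meet a prima facie showing (weight is at least 10): on (c) the weight is 55 less the opposing 45 gives net 10, which does reach 10, so (c) meets the standard.
  The agency carries Stage 2; the contractor now bears the burden.
At Stage 3 the contractor must meet a more-likely-than-not showing (weight is at least 54): on (d) the weight is 95 less the opposing 46 gives net 49, < 54, so (d) does not meet the standard.
  Stage 3 not carried; the contractor fails its burden.
So the agency prevails.

stage 3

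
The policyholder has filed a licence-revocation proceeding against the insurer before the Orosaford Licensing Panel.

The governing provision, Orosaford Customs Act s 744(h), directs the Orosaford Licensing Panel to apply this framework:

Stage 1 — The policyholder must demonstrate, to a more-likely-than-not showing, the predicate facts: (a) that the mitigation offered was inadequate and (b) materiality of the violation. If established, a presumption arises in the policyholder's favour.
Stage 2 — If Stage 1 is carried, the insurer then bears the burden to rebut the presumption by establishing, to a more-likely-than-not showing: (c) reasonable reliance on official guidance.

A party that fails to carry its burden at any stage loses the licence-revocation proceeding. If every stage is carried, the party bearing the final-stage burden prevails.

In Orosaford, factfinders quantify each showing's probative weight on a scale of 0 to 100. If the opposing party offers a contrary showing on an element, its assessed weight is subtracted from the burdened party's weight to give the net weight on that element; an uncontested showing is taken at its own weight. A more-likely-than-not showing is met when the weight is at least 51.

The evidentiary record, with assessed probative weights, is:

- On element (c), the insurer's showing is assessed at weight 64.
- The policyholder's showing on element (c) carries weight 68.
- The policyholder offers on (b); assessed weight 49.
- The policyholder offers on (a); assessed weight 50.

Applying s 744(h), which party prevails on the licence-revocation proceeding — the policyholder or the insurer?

insurer

Stage 1 (policyholder, a more-likely-than-not showing, weight is at least 51): (a) 50 < 51 — fails; (b) 49 < 51 — fails.
  Not every element is met, so the policyholder fails to carry Stage 1.
So the insurer prevails.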